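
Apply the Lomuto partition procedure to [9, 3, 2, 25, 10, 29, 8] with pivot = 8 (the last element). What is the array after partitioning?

Lomuto partition with pivot = 8:

Initial array: [9, 3, 2, 25, 10, 29, 8]

arr[0]=9 > 8: no swap
arr[1]=3 <= 8: swap with position 0, array becomes [3, 9, 2, 25, 10, 29, 8]
arr[2]=2 <= 8: swap with position 1, array becomes [3, 2, 9, 25, 10, 29, 8]
arr[3]=25 > 8: no swap
arr[4]=10 > 8: no swap
arr[5]=29 > 8: no swap

Place pivot at position 2: [3, 2, 8, 25, 10, 29, 9]
Pivot position: 2

After partitioning with pivot 8, the array becomes [3, 2, 8, 25, 10, 29, 9]. The pivot is placed at index 2. All elements to the left of the pivot are <= 8, and all elements to the right are > 8.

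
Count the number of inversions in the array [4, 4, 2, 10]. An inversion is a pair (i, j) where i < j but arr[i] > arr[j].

Finding inversions in [4, 4, 2, 10]:

(0, 2): arr[0]=4 > arr[2]=2
(1, 2): arr[1]=4 > arr[2]=2

Total inversions: 2

The array has 2 inversion(s): (0,2), (1,2). Each pair (i,j) satisfies i < j and arr[i] > arr[j].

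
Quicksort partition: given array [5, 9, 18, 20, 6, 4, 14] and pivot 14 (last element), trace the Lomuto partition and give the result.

Lomuto partition with pivot = 14:

Initial array: [5, 9, 18, 20, 6, 4, 14]

arr[0]=5 <= 14: swap with position 0, array becomes [5, 9, 18, 20, 6, 4, 14]
arr[1]=9 <= 14: swap with position 1, array becomes [5, 9, 18, 20, 6, 4, 14]
arr[2]=18 > 14: no swap
arr[3]=20 > 14: no swap
arr[4]=6 <= 14: swap with position 2, array becomes [5, 9, 6, 20, 18, 4, 14]
arr[5]=4 <= 14: swap with position 3, array becomes [5, 9, 6, 4, 18, 20, 14]

Place pivot at position 4: [5, 9, 6, 4, 14, 20, 18]
Pivot position: 4

After partitioning with pivot 14, the array becomes [5, 9, 6, 4, 14, 20, 18]. The pivot is placed at index 4. All elements to the left of the pivot are <= 14, and all elements to the right are > 14.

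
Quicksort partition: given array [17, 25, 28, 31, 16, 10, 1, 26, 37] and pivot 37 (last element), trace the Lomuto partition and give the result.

Lomuto partition with pivot = 37:

Initial array: [17, 25, 28, 31, 16, 10, 1, 26, 37]

arr[0]=17 <= 37: swap with position 0, array becomes [17, 25, 28, 31, 16, 10, 1, 26, 37]
arr[1]=25 <= 37: swap with position 1, array becomes [17, 25, 28, 31, 16, 10, 1, 26, 37]
arr[2]=28 <= 37: swap with position 2, array becomes [17, 25, 28, 31, 16, 10, 1, 26, 37]
arr[3]=31 <= 37: swap with position 3, array becomes [17, 25, 28, 31, 16, 10, 1, 26, 37]
arr[4]=16 <= 37: swap with position 4, array becomes [17, 25, 28, 31, 16, 10, 1, 26, 37]
arr[5]=10 <= 37: swap with position 5, array becomes [17, 25, 28, 31, 16, 10, 1, 26, 37]
arr[6]=1 <= 37: swap with position 6, array becomes [17, 25, 28, 31, 16, 10, 1, 26, 37]
arr[7]=26 <= 37: swap with position 7, array becomes [17, 25, 28, 31, 16, 10, 1, 26, 37]

Place pivot at position 8: [17, 25, 28, 31, 16, 10, 1, 26, 37]
Pivot position: 8

After partitioning with pivot 37, the array becomes [17, 25, 28, 31, 16, 10, 1, 26, 37]. The pivot is placed at index 8. All elements to the left of the pivot are <= 37, and all elements to the right are > 37.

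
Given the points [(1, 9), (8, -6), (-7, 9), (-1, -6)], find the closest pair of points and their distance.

Computing all pairwise distances among 4 points:

d((1, 9), (8, -6)) = 16.5529
d((1, 9), (-7, 9)) = 8.0 <-- minimum
d((1, 9), (-1, -6)) = 15.1327
d((8, -6), (-7, 9)) = 21.2132
d((8, -6), (-1, -6)) = 9.0
d((-7, 9), (-1, -6)) = 16.1555

Closest pair: (1, 9) and (-7, 9) with distance 8.0

The closest pair is (1, 9) and (-7, 9) with Euclidean distance 8.0. For 4 points, brute-force pairwise comparison is shown above. For large n, the divide-and-conquer algorithm (sort by x, recurse on halves, check the dividing strip) achieves O(n log n).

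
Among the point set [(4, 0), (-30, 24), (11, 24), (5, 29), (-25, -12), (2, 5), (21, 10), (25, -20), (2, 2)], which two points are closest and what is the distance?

Computing all pairwise distances among 9 points:

d((4, 0), (-30, 24)) = 41.6173
d((4, 0), (11, 24)) = 25.0
d((4, 0), (5, 29)) = 29.0172
d((4, 0), (-25, -12)) = 31.3847
d((4, 0), (2, 5)) = 5.3852
d((4, 0), (21, 10)) = 19.7231
d((4, 0), (25, -20)) = 29.0
d((4, 0), (2, 2)) = 2.8284 <-- minimum
d((-30, 24), (11, 24)) = 41.0
d((-30, 24), (5, 29)) = 35.3553
d((-30, 24), (-25, -12)) = 36.3456
d((-30, 24), (2, 5)) = 37.2156
d((-30, 24), (21, 10)) = 52.8867
d((-30, 24), (25, -20)) = 70.4344
d((-30, 24), (2, 2)) = 38.833
d((11, 24), (5, 29)) = 7.8102
d((11, 24), (-25, -12)) = 50.9117
d((11, 24), (2, 5)) = 21.0238
d((11, 24), (21, 10)) = 17.2047
d((11, 24), (25, -20)) = 46.1736
d((11, 24), (2, 2)) = 23.7697
d((5, 29), (-25, -12)) = 50.8035
d((5, 29), (2, 5)) = 24.1868
d((5, 29), (21, 10)) = 24.8395
d((5, 29), (25, -20)) = 52.9245
d((5, 29), (2, 2)) = 27.1662
d((-25, -12), (2, 5)) = 31.9061
d((-25, -12), (21, 10)) = 50.9902
d((-25, -12), (25, -20)) = 50.636
d((-25, -12), (2, 2)) = 30.4138
d((2, 5), (21, 10)) = 19.6469
d((2, 5), (25, -20)) = 33.9706
d((2, 5), (2, 2)) = 3.0
d((21, 10), (25, -20)) = 30.2655
d((21, 10), (2, 2)) = 20.6155
d((25, -20), (2, 2)) = 31.8277

Closest pair: (4, 0) and (2, 2) with distance 2.8284

The closest pair is (4, 0) and (2, 2) with Euclidean distance 2.8284. For 9 points, brute-force pairwise comparison is shown above. For large n, the divide-and-conquer algorithm (sort by x, recurse on halves, check the dividing strip) achieves O(n log n).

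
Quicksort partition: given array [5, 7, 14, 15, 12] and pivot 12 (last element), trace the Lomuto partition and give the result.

Lomuto partition with pivot = 12:

Initial array: [5, 7, 14, 15, 12]

arr[0]=5 <= 12: swap with position 0, array becomes [5, 7, 14, 15, 12]
arr[1]=7 <= 12: swap with position 1, array becomes [5, 7, 14, 15, 12]
arr[2]=14 > 12: no swap
arr[3]=15 > 12: no swap

Place pivot at position 2: [5, 7, 12, 15, 14]
Pivot position: 2

After partitioning with pivot 12, the array becomes [5, 7, 12, 15, 14]. The pivot is placed at index 2. All elements to the left of the pivot are <= 12, and all elements to the right are > 12.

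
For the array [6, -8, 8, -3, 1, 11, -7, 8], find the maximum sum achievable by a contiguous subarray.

Using Kadane's algorithm on [6, -8, 8, -3, 1, 11, -7, 8]:

Scanning through the array:
Position 1 (value -8): max_ending_here = -2, max_so_far = 6
Position 2 (value 8): max_ending_here = 8, max_so_far = 8
Position 3 (value -3): max_ending_here = 5, max_so_far = 8
Position 4 (value 1): max_ending_here = 6, max_so_far = 8
Position 5 (value 11): max_ending_here = 17, max_so_far = 17
Position 6 (value -7): max_ending_here = 10, max_so_far = 17
Position 7 (value 8): max_ending_here = 18, max_so_far = 18

Maximum subarray: [8, -3, 1, 11, -7, 8]
Maximum sum: 18

The maximum subarray is [8, -3, 1, 11, -7, 8] with sum 18. This subarray runs from index 2 to index 7.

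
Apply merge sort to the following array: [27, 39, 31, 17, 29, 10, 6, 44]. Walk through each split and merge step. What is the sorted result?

Merge sort trace:

Split: [27, 39, 31, 17, 29, 10, 6, 44] -> [27, 39, 31, 17] and [29, 10, 6, 44]
  Split: [27, 39, 31, 17] -> [27, 39] and [31, 17]
    Split: [27, 39] -> [27] and [39]
    Merge: [27] + [39] -> [27, 39]
    Split: [31, 17] -> [31] and [17]
    Merge: [31] + [17] -> [17, 31]
  Merge: [27, 39] + [17, 31] -> [17, 27, 31, 39]
  Split: [29, 10, 6, 44] -> [29, 10] and [6, 44]
    Split: [29, 10] -> [29] and [10]
    Merge: [29] + [10] -> [10, 29]
    Split: [6, 44] -> [6] and [44]
    Merge: [6] + [44] -> [6, 44]
  Merge: [10, 29] + [6, 44] -> [6, 10, 29, 44]
Merge: [17, 27, 31, 39] + [6, 10, 29, 44] -> [6, 10, 17, 27, 29, 31, 39, 44]

Final sorted array: [6, 10, 17, 27, 29, 31, 39, 44]

The merge sort proceeds by recursively splitting the array and merging sorted halves.
After all merges, the sorted array is [6, 10, 17, 27, 29, 31, 39, 44].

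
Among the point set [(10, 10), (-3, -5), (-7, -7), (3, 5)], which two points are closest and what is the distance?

Computing all pairwise distances among 4 points:

d((10, 10), (-3, -5)) = 19.8494
d((10, 10), (-7, -7)) = 24.0416
d((10, 10), (3, 5)) = 8.6023
d((-3, -5), (-7, -7)) = 4.4721 <-- minimum
d((-3, -5), (3, 5)) = 11.6619
d((-7, -7), (3, 5)) = 15.6205

Closest pair: (-3, -5) and (-7, -7) with distance 4.4721

The closest pair is (-3, -5) and (-7, -7) with Euclidean distance 4.4721. For 4 points, brute-force pairwise comparison is shown above. For large n, the divide-and-conquer algorithm (sort by x, recurse on halves, check the dividing strip) achieves O(n log n).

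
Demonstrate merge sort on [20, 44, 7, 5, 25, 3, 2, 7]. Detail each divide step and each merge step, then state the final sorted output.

Merge sort trace:

Split: [20, 44, 7, 5, 25, 3, 2, 7] -> [20, 44, 7, 5] and [25, 3, 2, 7]
  Split: [20, 44, 7, 5] -> [20, 44] and [7, 5]
    Split: [20, 44] -> [20] and [44]
    Merge: [20] + [44] -> [20, 44]
    Split: [7, 5] -> [7] and [5]
    Merge: [7] + [5] -> [5, 7]
  Merge: [20, 44] + [5, 7] -> [5, 7, 20, 44]
  Split: [25, 3, 2, 7] -> [25, 3] and [2, 7]
    Split: [25, 3] -> [25] and [3]
    Merge: [25] + [3] -> [3, 25]
    Split: [2, 7] -> [2] and [7]
    Merge: [2] + [7] -> [2, 7]
  Merge: [3, 25] + [2, 7] -> [2, 3, 7, 25]
Merge: [5, 7, 20, 44] + [2, 3, 7, 25] -> [2, 3, 5, 7, 7, 20, 25, 44]

Final sorted array: [2, 3, 5, 7, 7, 20, 25, 44]

The merge sort proceeds by recursively splitting the array and merging sorted halves.
After all merges, the sorted array is [2, 3, 5, 7, 7, 20, 25, 44].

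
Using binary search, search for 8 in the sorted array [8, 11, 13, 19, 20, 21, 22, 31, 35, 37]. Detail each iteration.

Binary search for 8 in [8, 11, 13, 19, 20, 21, 22, 31, 35, 37]:

lo=0, hi=9, mid=4, arr[mid]=20 -> 20 > 8, search left half
lo=0, hi=3, mid=1, arr[mid]=11 -> 11 > 8, search left half
lo=0, hi=0, mid=0, arr[mid]=8 -> Found target at index 0!

Binary search finds 8 at index 0 after 3 comparisons. The search repeatedly halves the search space by comparing with the middle element.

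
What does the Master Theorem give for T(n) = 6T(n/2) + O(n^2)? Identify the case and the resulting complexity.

Master Theorem for T(n) = 6T(n/2) + O(n^2):

a = 6, b = 2, c = 2
log_b(a) = log_2(6) = 2.5850

Case 1: c = 2 < log_2(6) = 2.5850
T(n) = O(n^(log_2 6))

For T(n) = 6T(n/2) + O(n^2): log_2(6) = 2.5850. This is Case 1 of the Master Theorem (c < log_b(a), work dominated by leaves), giving O(n^(log_2 6)).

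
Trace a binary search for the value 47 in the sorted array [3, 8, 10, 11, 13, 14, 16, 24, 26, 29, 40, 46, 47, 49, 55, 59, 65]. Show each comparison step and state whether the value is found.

Binary search for 47 in [3, 8, 10, 11, 13, 14, 16, 24, 26, 29, 40, 46, 47, 49, 55, 59, 65]:

lo=0, hi=16, mid=8, arr[mid]=26 -> 26 < 47, search right half
lo=9, hi=16, mid=12, arr[mid]=47 -> Found target at index 12!

Binary search finds 47 at index 12 after 2 comparisons. The search repeatedly halves the search space by comparing with the middle element.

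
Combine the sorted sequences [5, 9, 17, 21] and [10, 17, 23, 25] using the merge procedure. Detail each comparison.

Merging process:

Compare 5 vs 10: take 5 from left. Merged: [5]
Compare 9 vs 10: take 9 from left. Merged: [5, 9]
Compare 17 vs 10: take 10 from right. Merged: [5, 9, 10]
Compare 17 vs 17: take 17 from left. Merged: [5, 9, 10, 17]
Compare 21 vs 17: take 17 from right. Merged: [5, 9, 10, 17, 17]
Compare 21 vs 23: take 21 from left. Merged: [5, 9, 10, 17, 17, 21]
Append remaining from right: [23, 25]. Merged: [5, 9, 10, 17, 17, 21, 23, 25]

Final merged array: [5, 9, 10, 17, 17, 21, 23, 25]
Total comparisons: 6

The merged array is [5, 9, 10, 17, 17, 21, 23, 25], requiring 6 comparisons. The merge step runs in O(n) time where n is the total number of elements.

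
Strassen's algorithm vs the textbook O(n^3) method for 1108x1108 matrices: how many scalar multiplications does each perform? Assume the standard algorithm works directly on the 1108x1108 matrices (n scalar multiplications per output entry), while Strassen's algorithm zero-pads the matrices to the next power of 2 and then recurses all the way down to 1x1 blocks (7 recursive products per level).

Matrix multiplication for 1108x1108 matrices:

Strassen's algorithm requires power-of-2 dimensions. Pad 1108x1108 to 2048x2048 (next power of 2).

Standard algorithm: 1108^3 = 1360251712 multiplications
Strassen's algorithm: 7^(log2(2048)) = 7^11 = 1977326743 multiplications
Difference: 1360251712 - 1977326743 = -617075031 (Strassen uses MORE here due to padding overhead — for small or just-over-power-of-2 n, padding can outweigh the per-level savings)

Standard: 1360251712 multiplications (1108^3). Strassen: 1977326743 multiplications (7^11, after padding to 2048x2048). Strassen reduces 8 recursive multiplications to 7 at each level.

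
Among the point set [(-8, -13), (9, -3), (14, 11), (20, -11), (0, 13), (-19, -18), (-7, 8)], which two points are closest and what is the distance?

Computing all pairwise distances among 7 points:

d((-8, -13), (9, -3)) = 19.7231
d((-8, -13), (14, 11)) = 32.5576
d((-8, -13), (20, -11)) = 28.0713
d((-8, -13), (0, 13)) = 27.2029
d((-8, -13), (-19, -18)) = 12.083
d((-8, -13), (-7, 8)) = 21.0238
d((9, -3), (14, 11)) = 14.8661
d((9, -3), (20, -11)) = 13.6015
d((9, -3), (0, 13)) = 18.3576
d((9, -3), (-19, -18)) = 31.7648
d((9, -3), (-7, 8)) = 19.4165
d((14, 11), (20, -11)) = 22.8035
d((14, 11), (0, 13)) = 14.1421
d((14, 11), (-19, -18)) = 43.9318
d((14, 11), (-7, 8)) = 21.2132
d((20, -11), (0, 13)) = 31.241
d((20, -11), (-19, -18)) = 39.6232
d((20, -11), (-7, 8)) = 33.0151
d((0, 13), (-19, -18)) = 36.3593
d((0, 13), (-7, 8)) = 8.6023 <-- minimum
d((-19, -18), (-7, 8)) = 28.6356

Closest pair: (0, 13) and (-7, 8) with distance 8.6023

The closest pair is (0, 13) and (-7, 8) with Euclidean distance 8.6023. For 7 points, brute-force pairwise comparison is shown above. For large n, the divide-and-conquer algorithm (sort by x, recurse on halves, check the dividing strip) achieves O(n log n).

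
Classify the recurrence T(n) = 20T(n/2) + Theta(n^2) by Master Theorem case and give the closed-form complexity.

Master Theorem for T(n) = 20T(n/2) + O(n^2):

a = 20, b = 2, c = 2
log_b(a) = log_2(20) = 4.3219

Case 1: c = 2 < log_2(20) = 4.3219
T(n) = O(n^(log_2 20))

For T(n) = 20T(n/2) + O(n^2): log_2(20) = 4.3219. This is Case 1 of the Master Theorem (c < log_b(a), work dominated by leaves), giving O(n^(log_2 20)).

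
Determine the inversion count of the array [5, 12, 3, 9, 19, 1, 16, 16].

Finding inversions in [5, 12, 3, 9, 19, 1, 16, 16]:

(0, 2): arr[0]=5 > arr[2]=3
(0, 5): arr[0]=5 > arr[5]=1
(1, 2): arr[1]=12 > arr[2]=3
(1, 3): arr[1]=12 > arr[3]=9
(1, 5): arr[1]=12 > arr[5]=1
(2, 5): arr[2]=3 > arr[5]=1
(3, 5): arr[3]=9 > arr[5]=1
(4, 5): arr[4]=19 > arr[5]=1
(4, 6): arr[4]=19 > arr[6]=16
(4, 7): arr[4]=19 > arr[7]=16

Total inversions: 10

The array has 10 inversion(s): (0,2), (0,5), (1,2), (1,3), (1,5), (2,5), (3,5), (4,5), (4,6), (4,7). Each pair (i,j) satisfies i < j and arr[i] > arr[j].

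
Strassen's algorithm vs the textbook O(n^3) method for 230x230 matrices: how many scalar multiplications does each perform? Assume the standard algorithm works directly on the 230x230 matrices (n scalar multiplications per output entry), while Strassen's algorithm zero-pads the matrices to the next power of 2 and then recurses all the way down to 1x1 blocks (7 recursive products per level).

Matrix multiplication for 230x230 matrices:

Strassen's algorithm requires power-of-2 dimensions. Pad 230x230 to 256x256 (next power of 2).

Standard algorithm: 230^3 = 12167000 multiplications
Strassen's algorithm: 7^(log2(256)) = 7^8 = 5764801 multiplications
Savings: 12167000 - 5764801 = 6402199 multiplications

Standard: 12167000 multiplications (230^3). Strassen: 5764801 multiplications (7^8, after padding to 256x256). Strassen reduces 8 recursive multiplications to 7 at each level.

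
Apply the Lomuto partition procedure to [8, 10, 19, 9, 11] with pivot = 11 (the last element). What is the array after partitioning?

Lomuto partition with pivot = 11:

Initial array: [8, 10, 19, 9, 11]

arr[0]=8 <= 11: swap with position 0, array becomes [8, 10, 19, 9, 11]
arr[1]=10 <= 11: swap with position 1, array becomes [8, 10, 19, 9, 11]
arr[2]=19 > 11: no swap
arr[3]=9 <= 11: swap with position 2, array becomes [8, 10, 9, 19, 11]

Place pivot at position 3: [8, 10, 9, 11, 19]
Pivot position: 3

After partitioning with pivot 11, the array becomes [8, 10, 9, 11, 19]. The pivot is placed at index 3. All elements to the left of the pivot are <= 11, and all elements to the right are > 11.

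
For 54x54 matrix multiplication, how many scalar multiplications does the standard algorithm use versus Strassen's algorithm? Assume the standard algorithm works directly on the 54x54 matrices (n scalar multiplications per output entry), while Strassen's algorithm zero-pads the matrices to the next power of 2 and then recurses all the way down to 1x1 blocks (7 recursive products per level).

Matrix multiplication for 54x54 matrices:

Strassen's algorithm requires power-of-2 dimensions. Pad 54x54 to 64x64 (next power of 2).

Standard algorithm: 54^3 = 157464 multiplications
Strassen's algorithm: 7^(log2(64)) = 7^6 = 117649 multiplications
Savings: 157464 - 117649 = 39815 multiplications

Standard: 157464 multiplications (54^3). Strassen: 117649 multiplications (7^6, after padding to 64x64). Strassen reduces 8 recursive multiplications to 7 at each level.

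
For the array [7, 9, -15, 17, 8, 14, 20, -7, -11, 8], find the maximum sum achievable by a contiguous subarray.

Using Kadane's algorithm on [7, 9, -15, 17, 8, 14, 20, -7, -11, 8]:

Scanning through the array:
Position 1 (value 9): max_ending_here = 16, max_so_far = 16
Position 2 (value -15): max_ending_here = 1, max_so_far = 16
Position 3 (value 17): max_ending_here = 18, max_so_far = 18
Position 4 (value 8): max_ending_here = 26, max_so_far = 26
Position 5 (value 14): max_ending_here = 40, max_so_far = 40
Position 6 (value 20): max_ending_here = 60, max_so_far = 60
Position 7 (value -7): max_ending_here = 53, max_so_far = 60
Position 8 (value -11): max_ending_here = 42, max_so_far = 60
Position 9 (value 8): max_ending_here = 50, max_so_far = 60

Maximum subarray: [7, 9, -15, 17, 8, 14, 20]
Maximum sum: 60

The maximum subarray is [7, 9, -15, 17, 8, 14, 20] with sum 60. This subarray runs from index 0 to index 6.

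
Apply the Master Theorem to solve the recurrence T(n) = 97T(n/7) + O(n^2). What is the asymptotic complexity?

Master Theorem for T(n) = 97T(n/7) + O(n^2):

a = 97, b = 7, c = 2
log_b(a) = log_7(97) = 2.3509

Case 1: c = 2 < log_7(97) = 2.3509
T(n) = O(n^(log_7 97))

For T(n) = 97T(n/7) + O(n^2): log_7(97) = 2.3509. This is Case 1 of the Master Theorem (c < log_b(a), work dominated by leaves), giving O(n^(log_7 97)).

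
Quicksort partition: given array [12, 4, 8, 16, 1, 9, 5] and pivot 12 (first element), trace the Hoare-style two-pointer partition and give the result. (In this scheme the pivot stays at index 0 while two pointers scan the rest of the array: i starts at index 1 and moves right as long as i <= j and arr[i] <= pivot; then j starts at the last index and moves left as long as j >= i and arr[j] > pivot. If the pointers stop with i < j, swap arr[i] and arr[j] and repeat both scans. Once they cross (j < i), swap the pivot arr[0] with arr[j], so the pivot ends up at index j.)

Hoare-style two-pointer partition with pivot = 12:

Initial array: [12, 4, 8, 16, 1, 9, 5]

Pointers start at i = 1, j = 6.
i stops at index 3 (arr[3]=16 > 12), j stops at index 6 (arr[6]=5 <= 12): swap arr[3] and arr[6], array becomes [12, 4, 8, 5, 1, 9, 16]
i ends at 6, j ends at 5: the pointers have crossed (j < i), so scanning stops.

Swap pivot arr[0] with arr[5] to place pivot at position 5: [9, 4, 8, 5, 1, 12, 16]
Pivot position: 5

After partitioning with pivot 12, the array becomes [9, 4, 8, 5, 1, 12, 16]. The pivot is placed at index 5. All elements to the left of the pivot are <= 12, and all elements to the right are > 12.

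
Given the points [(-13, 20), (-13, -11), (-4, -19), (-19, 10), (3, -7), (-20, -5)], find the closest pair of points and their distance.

Computing all pairwise distances among 6 points:

d((-13, 20), (-13, -11)) = 31.0
d((-13, 20), (-4, -19)) = 40.025
d((-13, 20), (-19, 10)) = 11.6619
d((-13, 20), (3, -7)) = 31.3847
d((-13, 20), (-20, -5)) = 25.9615
d((-13, -11), (-4, -19)) = 12.0416
d((-13, -11), (-19, 10)) = 21.8403
d((-13, -11), (3, -7)) = 16.4924
d((-13, -11), (-20, -5)) = 9.2195 <-- minimum
d((-4, -19), (-19, 10)) = 32.6497
d((-4, -19), (3, -7)) = 13.8924
d((-4, -19), (-20, -5)) = 21.2603
d((-19, 10), (3, -7)) = 27.8029
d((-19, 10), (-20, -5)) = 15.0333
d((3, -7), (-20, -5)) = 23.0868

Closest pair: (-13, -11) and (-20, -5) with distance 9.2195

The closest pair is (-13, -11) and (-20, -5) with Euclidean distance 9.2195. For 6 points, brute-force pairwise comparison is shown above. For large n, the divide-and-conquer algorithm (sort by x, recurse on halves, check the dividing strip) achieves O(n log n).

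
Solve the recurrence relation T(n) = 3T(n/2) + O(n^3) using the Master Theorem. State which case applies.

Master Theorem for T(n) = 3T(n/2) + O(n^3):

a = 3, b = 2, c = 3
log_b(a) = log_2(3) = 1.5850

Case 3: c = 3 > log_2(3) = 1.5850
T(n) = O(n^3) = O(n^3)

For T(n) = 3T(n/2) + O(n^3): log_2(3) = 1.5850. This is Case 3 of the Master Theorem (c > log_b(a), work dominated by root), giving O(n^3).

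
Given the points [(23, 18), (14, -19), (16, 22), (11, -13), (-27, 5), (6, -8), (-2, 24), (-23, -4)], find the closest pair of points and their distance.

Computing all pairwise distances among 8 points:

d((23, 18), (14, -19)) = 38.0789
d((23, 18), (16, 22)) = 8.0623
d((23, 18), (11, -13)) = 33.2415
d((23, 18), (-27, 5)) = 51.6624
d((23, 18), (6, -8)) = 31.0644
d((23, 18), (-2, 24)) = 25.7099
d((23, 18), (-23, -4)) = 50.9902
d((14, -19), (16, 22)) = 41.0488
d((14, -19), (11, -13)) = 6.7082 <-- minimum
d((14, -19), (-27, 5)) = 47.5079
d((14, -19), (6, -8)) = 13.6015
d((14, -19), (-2, 24)) = 45.8803
d((14, -19), (-23, -4)) = 39.9249
d((16, 22), (11, -13)) = 35.3553
d((16, 22), (-27, 5)) = 46.2385
d((16, 22), (6, -8)) = 31.6228
d((16, 22), (-2, 24)) = 18.1108
d((16, 22), (-23, -4)) = 46.8722
d((11, -13), (-27, 5)) = 42.0476
d((11, -13), (6, -8)) = 7.0711
d((11, -13), (-2, 24)) = 39.2173
d((11, -13), (-23, -4)) = 35.171
d((-27, 5), (6, -8)) = 35.4683
d((-27, 5), (-2, 24)) = 31.4006
d((-27, 5), (-23, -4)) = 9.8489
d((6, -8), (-2, 24)) = 32.9848
d((6, -8), (-23, -4)) = 29.2746
d((-2, 24), (-23, -4)) = 35.0

Closest pair: (14, -19) and (11, -13) with distance 6.7082

The closest pair is (14, -19) and (11, -13) with Euclidean distance 6.7082. For 8 points, brute-force pairwise comparison is shown above. For large n, the divide-and-conquer algorithm (sort by x, recurse on halves, check the dividing strip) achieves O(n log n).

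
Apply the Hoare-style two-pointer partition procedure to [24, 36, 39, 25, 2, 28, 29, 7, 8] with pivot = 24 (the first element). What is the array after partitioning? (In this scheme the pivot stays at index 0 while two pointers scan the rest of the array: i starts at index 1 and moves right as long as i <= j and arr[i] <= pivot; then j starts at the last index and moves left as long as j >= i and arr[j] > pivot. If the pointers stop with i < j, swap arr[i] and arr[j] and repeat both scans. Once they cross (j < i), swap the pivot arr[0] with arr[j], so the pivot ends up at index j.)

Hoare-style two-pointer partition with pivot = 24:

Initial array: [24, 36, 39, 25, 2, 28, 29, 7, 8]

Pointers start at i = 1, j = 8.
i stops at index 1 (arr[1]=36 > 24), j stops at index 8 (arr[8]=8 <= 24): swap arr[1] and arr[8], array becomes [24, 8, 39, 25, 2, 28, 29, 7, 36]
i stops at index 2 (arr[2]=39 > 24), j stops at index 7 (arr[7]=7 <= 24): swap arr[2] and arr[7], array becomes [24, 8, 7, 25, 2, 28, 29, 39, 36]
i stops at index 3 (arr[3]=25 > 24), j stops at index 4 (arr[4]=2 <= 24): swap arr[3] and arr[4], array becomes [24, 8, 7, 2, 25, 28, 29, 39, 36]
i ends at 4, j ends at 3: the pointers have crossed (j < i), so scanning stops.

Swap pivot arr[0] with arr[3] to place pivot at position 3: [2, 8, 7, 24, 25, 28, 29, 39, 36]
Pivot position: 3

After partitioning with pivot 24, the array becomes [2, 8, 7, 24, 25, 28, 29, 39, 36]. The pivot is placed at index 3. All elements to the left of the pivot are <= 24, and all elements to the right are > 24.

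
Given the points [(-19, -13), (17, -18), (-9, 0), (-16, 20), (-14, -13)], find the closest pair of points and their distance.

Computing all pairwise distances among 5 points:

d((-19, -13), (17, -18)) = 36.3456
d((-19, -13), (-9, 0)) = 16.4012
d((-19, -13), (-16, 20)) = 33.1361
d((-19, -13), (-14, -13)) = 5.0 <-- minimum
d((17, -18), (-9, 0)) = 31.6228
d((17, -18), (-16, 20)) = 50.3289
d((17, -18), (-14, -13)) = 31.4006
d((-9, 0), (-16, 20)) = 21.1896
d((-9, 0), (-14, -13)) = 13.9284
d((-16, 20), (-14, -13)) = 33.0606

Closest pair: (-19, -13) and (-14, -13) with distance 5.0

The closest pair is (-19, -13) and (-14, -13) with Euclidean distance 5.0. For 5 points, brute-force pairwise comparison is shown above. For large n, the divide-and-conquer algorithm (sort by x, recurse on halves, check the dividing strip) achieves O(n log n).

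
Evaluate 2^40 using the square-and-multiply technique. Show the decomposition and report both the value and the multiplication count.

Computing 2^40 by squaring (build up from 2^1; each line after the first costs one multiplication):

2^1 = 2
2^2 = (2^1)^2 = 2^2 = 4
2^4 = (2^2)^2 = 4^2 = 16
2^5 = 2 * 2^4 = 2 * 16 = 32
2^10 = (2^5)^2 = 32^2 = 1024
2^20 = (2^10)^2 = 1024^2 = 1048576
2^40 = (2^20)^2 = 1048576^2 = 1099511627776

Result: 1099511627776
Multiplications needed: 6 (6 lines after 2^1)

2^40 = 1099511627776. Using exponentiation by squaring, this requires 6 multiplications. The key idea: if the exponent is even, square the half-power; if odd, multiply by the base once.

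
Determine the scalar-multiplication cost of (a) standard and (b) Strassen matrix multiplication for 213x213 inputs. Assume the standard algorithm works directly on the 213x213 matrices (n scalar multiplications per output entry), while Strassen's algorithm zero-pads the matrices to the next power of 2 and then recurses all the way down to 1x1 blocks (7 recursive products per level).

Matrix multiplication for 213x213 matrices:

Strassen's algorithm requires power-of-2 dimensions. Pad 213x213 to 256x256 (next power of 2).

Standard algorithm: 213^3 = 9663597 multiplications
Strassen's algorithm: 7^(log2(256)) = 7^8 = 5764801 multiplications
Savings: 9663597 - 5764801 = 3898796 multiplications

Standard: 9663597 multiplications (213^3). Strassen: 5764801 multiplications (7^8, after padding to 256x256). Strassen reduces 8 recursive multiplications to 7 at each level.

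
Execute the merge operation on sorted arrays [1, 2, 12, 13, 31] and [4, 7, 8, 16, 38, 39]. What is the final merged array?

Merging process:

Compare 1 vs 4: take 1 from left. Merged: [1]
Compare 2 vs 4: take 2 from left. Merged: [1, 2]
Compare 12 vs 4: take 4 from right. Merged: [1, 2, 4]
Compare 12 vs 7: take 7 from right. Merged: [1, 2, 4, 7]
Compare 12 vs 8: take 8 from right. Merged: [1, 2, 4, 7, 8]
Compare 12 vs 16: take 12 from left. Merged: [1, 2, 4, 7, 8, 12]
Compare 13 vs 16: take 13 from left. Merged: [1, 2, 4, 7, 8, 12, 13]
Compare 31 vs 16: take 16 from right. Merged: [1, 2, 4, 7, 8, 12, 13, 16]
Compare 31 vs 38: take 31 from left. Merged: [1, 2, 4, 7, 8, 12, 13, 16, 31]
Append remaining from right: [38, 39]. Merged: [1, 2, 4, 7, 8, 12, 13, 16, 31, 38, 39]

Final merged array: [1, 2, 4, 7, 8, 12, 13, 16, 31, 38, 39]
Total comparisons: 9

The merged array is [1, 2, 4, 7, 8, 12, 13, 16, 31, 38, 39], requiring 9 comparisons. The merge step runs in O(n) time where n is the total number of elements.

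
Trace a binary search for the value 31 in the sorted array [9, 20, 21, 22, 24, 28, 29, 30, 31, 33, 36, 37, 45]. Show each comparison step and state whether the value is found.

Binary search for 31 in [9, 20, 21, 22, 24, 28, 29, 30, 31, 33, 36, 37, 45]:

lo=0, hi=12, mid=6, arr[mid]=29 -> 29 < 31, search right half
lo=7, hi=12, mid=9, arr[mid]=33 -> 33 > 31, search left half
lo=7, hi=8, mid=7, arr[mid]=30 -> 30 < 31, search right half
lo=8, hi=8, mid=8, arr[mid]=31 -> Found target at index 8!

Binary search finds 31 at index 8 after 4 comparisons. The search repeatedly halves the search space by comparing with the middle element.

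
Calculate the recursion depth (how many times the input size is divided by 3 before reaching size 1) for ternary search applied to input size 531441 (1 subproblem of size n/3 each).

For divide and conquer with division factor 3:

Problem sizes at each level:
Level 0: 531441
Level 1: 177147
Level 2: 59049
Level 3: 19683
Level 4: 6561
Level 5: 2187
Level 6: 729
Level 7: 243
Level 8: 81
Level 9: 27
Level 10: 9
Level 11: 3
Level 12: 1

The root is level 0 and the size-1 base case is level 12 (the tree spans levels 0 through 12, i.e. 13 levels counting the root), so the depth is the number of divisions: log_3(531441) = 12

The recursion tree depth is log_3(531441) = 12. At each level, the problem size is divided by 3, so it takes 12 divisions to reduce to a base case of size 1. The algorithm makes 1 recursive call at each level.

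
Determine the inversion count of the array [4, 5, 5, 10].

Finding inversions in [4, 5, 5, 10]:


Total inversions: 0

The array has 0 inversions. It is already sorted.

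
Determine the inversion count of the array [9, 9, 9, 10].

Finding inversions in [9, 9, 9, 10]:


Total inversions: 0

The array has 0 inversions. It is already sorted.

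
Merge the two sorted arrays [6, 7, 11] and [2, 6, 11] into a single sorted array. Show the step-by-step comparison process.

Merging process:

Compare 6 vs 2: take 2 from right. Merged: [2]
Compare 6 vs 6: take 6 from left. Merged: [2, 6]
Compare 7 vs 6: take 6 from right. Merged: [2, 6, 6]
Compare 7 vs 11: take 7 from left. Merged: [2, 6, 6, 7]
Compare 11 vs 11: take 11 from left. Merged: [2, 6, 6, 7, 11]
Append remaining from right: [11]. Merged: [2, 6, 6, 7, 11, 11]

Final merged array: [2, 6, 6, 7, 11, 11]
Total comparisons: 5

The merged array is [2, 6, 6, 7, 11, 11], requiring 5 comparisons. The merge step runs in O(n) time where n is the total number of elements.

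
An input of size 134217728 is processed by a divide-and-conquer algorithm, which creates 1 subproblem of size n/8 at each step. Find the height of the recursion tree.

For divide and conquer with division factor 8:

Problem sizes at each level:
Level 0: 134217728
Level 1: 16777216
Level 2: 2097152
Level 3: 262144
Level 4: 32768
Level 5: 4096
Level 6: 512
Level 7: 64
Level 8: 8
Level 9: 1

The root is level 0 and the size-1 base case is level 9 (the tree spans levels 0 through 9, i.e. 10 levels counting the root), so the depth is the number of divisions: log_8(134217728) = 9

The recursion tree depth is log_8(134217728) = 9. At each level, the problem size is divided by 8, so it takes 9 divisions to reduce to a base case of size 1. The algorithm makes 1 recursive call at each level.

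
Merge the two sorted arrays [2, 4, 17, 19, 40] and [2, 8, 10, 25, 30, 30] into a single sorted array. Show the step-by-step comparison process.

Merging process:

Compare 2 vs 2: take 2 from left. Merged: [2]
Compare 4 vs 2: take 2 from right. Merged: [2, 2]
Compare 4 vs 8: take 4 from left. Merged: [2, 2, 4]
Compare 17 vs 8: take 8 from right. Merged: [2, 2, 4, 8]
Compare 17 vs 10: take 10 from right. Merged: [2, 2, 4, 8, 10]
Compare 17 vs 25: take 17 from left. Merged: [2, 2, 4, 8, 10, 17]
Compare 19 vs 25: take 19 from left. Merged: [2, 2, 4, 8, 10, 17, 19]
Compare 40 vs 25: take 25 from right. Merged: [2, 2, 4, 8, 10, 17, 19, 25]
Compare 40 vs 30: take 30 from right. Merged: [2, 2, 4, 8, 10, 17, 19, 25, 30]
Compare 40 vs 30: take 30 from right. Merged: [2, 2, 4, 8, 10, 17, 19, 25, 30, 30]
Append remaining from left: [40]. Merged: [2, 2, 4, 8, 10, 17, 19, 25, 30, 30, 40]

Final merged array: [2, 2, 4, 8, 10, 17, 19, 25, 30, 30, 40]
Total comparisons: 10

The merged array is [2, 2, 4, 8, 10, 17, 19, 25, 30, 30, 40], requiring 10 comparisons. The merge step runs in O(n) time where n is the total number of elements.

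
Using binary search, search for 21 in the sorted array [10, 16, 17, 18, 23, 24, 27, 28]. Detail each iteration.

Binary search for 21 in [10, 16, 17, 18, 23, 24, 27, 28]:

lo=0, hi=7, mid=3, arr[mid]=18 -> 18 < 21, search right half
lo=4, hi=7, mid=5, arr[mid]=24 -> 24 > 21, search left half
lo=4, hi=4, mid=4, arr[mid]=23 -> 23 > 21, search left half
lo=4 > hi=3, target 21 not found

Binary search determines that 21 is not in the array after 3 comparisons. The search space was exhausted without finding the target.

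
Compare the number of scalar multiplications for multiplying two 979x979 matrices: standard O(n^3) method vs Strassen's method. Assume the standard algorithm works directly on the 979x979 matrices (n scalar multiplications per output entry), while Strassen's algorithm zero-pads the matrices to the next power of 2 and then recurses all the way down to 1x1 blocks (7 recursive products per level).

Matrix multiplication for 979x979 matrices:

Strassen's algorithm requires power-of-2 dimensions. Pad 979x979 to 1024x1024 (next power of 2).

Standard algorithm: 979^3 = 938313739 multiplications
Strassen's algorithm: 7^(log2(1024)) = 7^10 = 282475249 multiplications
Savings: 938313739 - 282475249 = 655838490 multiplications

Standard: 938313739 multiplications (979^3). Strassen: 282475249 multiplications (7^10, after padding to 1024x1024). Strassen reduces 8 recursive multiplications to 7 at each level.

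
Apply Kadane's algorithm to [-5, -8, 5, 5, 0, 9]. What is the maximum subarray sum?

Using Kadane's algorithm on [-5, -8, 5, 5, 0, 9]:

Scanning through the array:
Position 1 (value -8): max_ending_here = -8, max_so_far = -5
Position 2 (value 5): max_ending_here = 5, max_so_far = 5
Position 3 (value 5): max_ending_here = 10, max_so_far = 10
Position 4 (value 0): max_ending_here = 10, max_so_far = 10
Position 5 (value 9): max_ending_here = 19, max_so_far = 19

Maximum subarray: [5, 5, 0, 9]
Maximum sum: 19

The maximum subarray is [5, 5, 0, 9] with sum 19. This subarray runs from index 2 to index 5.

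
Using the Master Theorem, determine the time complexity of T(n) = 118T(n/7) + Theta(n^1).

Master Theorem for T(n) = 118T(n/7) + O(n^1):

a = 118, b = 7, c = 1
log_b(a) = log_7(118) = 2.4516

Case 1: c = 1 < log_7(118) = 2.4516
T(n) = O(n^(log_7 118))

For T(n) = 118T(n/7) + O(n^1): log_7(118) = 2.4516. This is Case 1 of the Master Theorem (c < log_b(a), work dominated by leaves), giving O(n^(log_7 118)).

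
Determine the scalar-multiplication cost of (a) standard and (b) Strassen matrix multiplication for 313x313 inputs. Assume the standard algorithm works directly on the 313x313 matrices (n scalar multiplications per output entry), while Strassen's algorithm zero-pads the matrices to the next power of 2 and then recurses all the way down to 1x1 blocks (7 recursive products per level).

Matrix multiplication for 313x313 matrices:

Strassen's algorithm requires power-of-2 dimensions. Pad 313x313 to 512x512 (next power of 2).

Standard algorithm: 313^3 = 30664297 multiplications
Strassen's algorithm: 7^(log2(512)) = 7^9 = 40353607 multiplications
Difference: 30664297 - 40353607 = -9689310 (Strassen uses MORE here due to padding overhead — for small or just-over-power-of-2 n, padding can outweigh the per-level savings)

Standard: 30664297 multiplications (313^3). Strassen: 40353607 multiplications (7^9, after padding to 512x512). Strassen reduces 8 recursive multiplications to 7 at each level.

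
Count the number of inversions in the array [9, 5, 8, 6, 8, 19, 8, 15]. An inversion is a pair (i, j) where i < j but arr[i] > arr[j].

Finding inversions in [9, 5, 8, 6, 8, 19, 8, 15]:

(0, 1): arr[0]=9 > arr[1]=5
(0, 2): arr[0]=9 > arr[2]=8
(0, 3): arr[0]=9 > arr[3]=6
(0, 4): arr[0]=9 > arr[4]=8
(0, 6): arr[0]=9 > arr[6]=8
(2, 3): arr[2]=8 > arr[3]=6
(5, 6): arr[5]=19 > arr[6]=8
(5, 7): arr[5]=19 > arr[7]=15

Total inversions: 8

The array has 8 inversion(s): (0,1), (0,2), (0,3), (0,4), (0,6), (2,3), (5,6), (5,7). Each pair (i,j) satisfies i < j and arr[i] > arr[j].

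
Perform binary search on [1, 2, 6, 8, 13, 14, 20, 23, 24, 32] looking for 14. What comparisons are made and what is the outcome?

Binary search for 14 in [1, 2, 6, 8, 13, 14, 20, 23, 24, 32]:

lo=0, hi=9, mid=4, arr[mid]=13 -> 13 < 14, search right half
lo=5, hi=9, mid=7, arr[mid]=23 -> 23 > 14, search left half
lo=5, hi=6, mid=5, arr[mid]=14 -> Found target at index 5!

Binary search finds 14 at index 5 after 3 comparisons. The search repeatedly halves the search space by comparing with the middle element.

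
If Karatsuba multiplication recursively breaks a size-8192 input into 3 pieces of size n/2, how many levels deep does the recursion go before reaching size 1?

For divide and conquer with division factor 2:

Problem sizes at each level:
Level 0: 8192
Level 1: 4096
Level 2: 2048
Level 3: 1024
Level 4: 512
Level 5: 256
Level 6: 128
Level 7: 64
Level 8: 32
Level 9: 16
Level 10: 8
Level 11: 4
Level 12: 2
Level 13: 1

The root is level 0 and the size-1 base case is level 13 (the tree spans levels 0 through 13, i.e. 14 levels counting the root), so the depth is the number of divisions: log_2(8192) = 13

The recursion tree depth is log_2(8192) = 13. At each level, the problem size is divided by 2, so it takes 13 divisions to reduce to a base case of size 1. The algorithm makes 3 recursive calls at each level.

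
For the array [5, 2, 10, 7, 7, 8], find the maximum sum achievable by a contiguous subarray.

Using Kadane's algorithm on [5, 2, 10, 7, 7, 8]:

Scanning through the array:
Position 1 (value 2): max_ending_here = 7, max_so_far = 7
Position 2 (value 10): max_ending_here = 17, max_so_far = 17
Position 3 (value 7): max_ending_here = 24, max_so_far = 24
Position 4 (value 7): max_ending_here = 31, max_so_far = 31
Position 5 (value 8): max_ending_here = 39, max_so_far = 39

Maximum subarray: [5, 2, 10, 7, 7, 8]
Maximum sum: 39

The maximum subarray is [5, 2, 10, 7, 7, 8] with sum 39. This subarray runs from index 0 to index 5.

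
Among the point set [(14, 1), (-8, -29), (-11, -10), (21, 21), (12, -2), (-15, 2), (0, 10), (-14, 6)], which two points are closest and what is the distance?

Computing all pairwise distances among 8 points:

d((14, 1), (-8, -29)) = 37.2022
d((14, 1), (-11, -10)) = 27.313
d((14, 1), (21, 21)) = 21.1896
d((14, 1), (12, -2)) = 3.6056 <-- minimum
d((14, 1), (-15, 2)) = 29.0172
d((14, 1), (0, 10)) = 16.6433
d((14, 1), (-14, 6)) = 28.4429
d((-8, -29), (-11, -10)) = 19.2354
d((-8, -29), (21, 21)) = 57.8014
d((-8, -29), (12, -2)) = 33.6006
d((-8, -29), (-15, 2)) = 31.7805
d((-8, -29), (0, 10)) = 39.8121
d((-8, -29), (-14, 6)) = 35.5106
d((-11, -10), (21, 21)) = 44.5533
d((-11, -10), (12, -2)) = 24.3516
d((-11, -10), (-15, 2)) = 12.6491
d((-11, -10), (0, 10)) = 22.8254
d((-11, -10), (-14, 6)) = 16.2788
d((21, 21), (12, -2)) = 24.6982
d((21, 21), (-15, 2)) = 40.7063
d((21, 21), (0, 10)) = 23.7065
d((21, 21), (-14, 6)) = 38.0789
d((12, -2), (-15, 2)) = 27.2947
d((12, -2), (0, 10)) = 16.9706
d((12, -2), (-14, 6)) = 27.2029
d((-15, 2), (0, 10)) = 17.0
d((-15, 2), (-14, 6)) = 4.1231
d((0, 10), (-14, 6)) = 14.5602

Closest pair: (14, 1) and (12, -2) with distance 3.6056

The closest pair is (14, 1) and (12, -2) with Euclidean distance 3.6056. For 8 points, brute-force pairwise comparison is shown above. For large n, the divide-and-conquer algorithm (sort by x, recurse on halves, check the dividing strip) achieves O(n log n).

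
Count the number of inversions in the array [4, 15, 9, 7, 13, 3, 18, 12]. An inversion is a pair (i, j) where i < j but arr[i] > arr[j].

Finding inversions in [4, 15, 9, 7, 13, 3, 18, 12]:

(0, 5): arr[0]=4 > arr[5]=3
(1, 2): arr[1]=15 > arr[2]=9
(1, 3): arr[1]=15 > arr[3]=7
(1, 4): arr[1]=15 > arr[4]=13
(1, 5): arr[1]=15 > arr[5]=3
(1, 7): arr[1]=15 > arr[7]=12
(2, 3): arr[2]=9 > arr[3]=7
(2, 5): arr[2]=9 > arr[5]=3
(3, 5): arr[3]=7 > arr[5]=3
(4, 5): arr[4]=13 > arr[5]=3
(4, 7): arr[4]=13 > arr[7]=12
(6, 7): arr[6]=18 > arr[7]=12

Total inversions: 12

The array has 12 inversion(s): (0,5), (1,2), (1,3), (1,4), (1,5), (1,7), (2,3), (2,5), (3,5), (4,5), (4,7), (6,7). Each pair (i,j) satisfies i < j and arr[i] > arr[j].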